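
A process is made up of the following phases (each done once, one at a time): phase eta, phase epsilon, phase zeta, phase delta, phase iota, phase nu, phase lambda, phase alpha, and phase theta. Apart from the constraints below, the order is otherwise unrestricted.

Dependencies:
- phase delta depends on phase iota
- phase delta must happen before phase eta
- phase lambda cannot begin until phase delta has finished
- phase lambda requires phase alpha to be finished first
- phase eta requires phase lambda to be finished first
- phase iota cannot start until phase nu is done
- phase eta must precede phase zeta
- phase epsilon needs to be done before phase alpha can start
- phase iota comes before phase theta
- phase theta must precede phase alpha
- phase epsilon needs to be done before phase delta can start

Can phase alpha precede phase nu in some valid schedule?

There is a dependency chain phase nu → phase iota → phase theta → phase alpha, so phase alpha always comes after phase nu.
Hence phase alpha can never be scheduled before phase nu.

No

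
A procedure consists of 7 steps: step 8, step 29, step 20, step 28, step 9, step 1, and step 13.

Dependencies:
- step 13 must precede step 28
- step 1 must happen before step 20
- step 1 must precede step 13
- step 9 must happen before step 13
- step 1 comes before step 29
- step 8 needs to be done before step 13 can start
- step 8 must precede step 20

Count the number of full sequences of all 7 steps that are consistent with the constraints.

101

The steps with no prerequisites are step 8, step 9, step 1; any of them can be placed first.
Systematically extending each partial ordering one step at a time and counting, there are 101 complete orderings.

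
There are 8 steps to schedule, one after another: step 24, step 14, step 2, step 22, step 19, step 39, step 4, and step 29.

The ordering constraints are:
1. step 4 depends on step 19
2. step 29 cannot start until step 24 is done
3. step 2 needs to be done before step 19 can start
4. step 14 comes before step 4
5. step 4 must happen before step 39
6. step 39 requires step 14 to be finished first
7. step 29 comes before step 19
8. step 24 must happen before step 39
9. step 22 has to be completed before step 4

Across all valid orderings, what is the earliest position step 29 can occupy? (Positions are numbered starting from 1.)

Working backwards through the constraints from step 29, its only required predecessor is step 24.
So at minimum 1 step comes before step 29, putting step 29 no earlier than position 2. That position is achievable by scheduling exactly that predecessor first.

2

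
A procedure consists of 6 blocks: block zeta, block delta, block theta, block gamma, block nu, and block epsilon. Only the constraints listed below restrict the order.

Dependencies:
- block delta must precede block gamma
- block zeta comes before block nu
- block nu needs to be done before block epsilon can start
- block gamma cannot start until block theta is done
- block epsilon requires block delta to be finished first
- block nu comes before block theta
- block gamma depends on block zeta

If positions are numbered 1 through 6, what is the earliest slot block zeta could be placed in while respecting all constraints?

No constraint forces any other block before block zeta, so it can be placed first.

1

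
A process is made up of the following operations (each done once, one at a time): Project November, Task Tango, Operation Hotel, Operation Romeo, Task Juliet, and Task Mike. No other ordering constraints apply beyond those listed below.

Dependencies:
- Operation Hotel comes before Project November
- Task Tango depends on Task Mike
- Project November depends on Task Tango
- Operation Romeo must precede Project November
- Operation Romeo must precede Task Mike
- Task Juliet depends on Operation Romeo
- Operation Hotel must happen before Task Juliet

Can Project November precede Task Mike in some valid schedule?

Following Task Mike → Task Tango → Project November, Task Mike must precede Project November in every valid ordering.
So no valid ordering can have Project November before Task Mike.

No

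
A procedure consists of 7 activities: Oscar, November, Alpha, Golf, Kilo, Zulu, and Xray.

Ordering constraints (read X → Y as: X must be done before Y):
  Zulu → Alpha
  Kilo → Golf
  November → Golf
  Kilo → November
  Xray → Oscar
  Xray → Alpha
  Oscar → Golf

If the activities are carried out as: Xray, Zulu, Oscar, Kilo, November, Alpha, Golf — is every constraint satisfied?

Every stated constraint is respected: Xray sits at position 1, ahead of Alpha at position 6, and each of the other listed pairs likewise has the predecessor earlier in the sequence.

Yes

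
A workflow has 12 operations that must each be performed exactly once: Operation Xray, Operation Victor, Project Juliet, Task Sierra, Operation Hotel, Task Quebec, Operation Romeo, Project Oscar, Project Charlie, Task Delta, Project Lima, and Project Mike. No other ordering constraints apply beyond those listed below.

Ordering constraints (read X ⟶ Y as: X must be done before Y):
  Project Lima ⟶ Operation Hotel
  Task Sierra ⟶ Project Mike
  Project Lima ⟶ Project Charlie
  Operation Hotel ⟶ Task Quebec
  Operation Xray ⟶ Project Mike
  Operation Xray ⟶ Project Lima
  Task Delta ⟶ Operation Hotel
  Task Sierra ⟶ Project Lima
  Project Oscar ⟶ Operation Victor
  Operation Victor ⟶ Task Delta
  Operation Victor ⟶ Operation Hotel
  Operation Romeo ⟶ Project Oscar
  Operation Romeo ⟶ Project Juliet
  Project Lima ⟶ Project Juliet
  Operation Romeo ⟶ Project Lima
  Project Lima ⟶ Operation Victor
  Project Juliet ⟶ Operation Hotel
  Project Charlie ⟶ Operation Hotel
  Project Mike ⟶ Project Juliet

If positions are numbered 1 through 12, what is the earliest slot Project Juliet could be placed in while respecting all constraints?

6

The operations that are forced before Project Juliet, directly or transitively, are Operation Xray, Task Sierra, Operation Romeo, Project Lima, Project Mike. That's 5 operations.
So at minimum 5 operations come before Project Juliet, putting Project Juliet no earlier than position 6. That position is achievable by scheduling exactly those predecessors first.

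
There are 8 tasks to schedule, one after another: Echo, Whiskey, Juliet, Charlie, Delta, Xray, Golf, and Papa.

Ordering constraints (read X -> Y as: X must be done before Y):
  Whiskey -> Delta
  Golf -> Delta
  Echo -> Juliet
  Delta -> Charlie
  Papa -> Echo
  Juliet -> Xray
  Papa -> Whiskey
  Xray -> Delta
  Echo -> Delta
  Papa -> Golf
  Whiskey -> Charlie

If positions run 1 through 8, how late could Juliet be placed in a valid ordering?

The tasks that are forced after Juliet, directly or by a chain of constraints, are Charlie, Delta, Xray. That's 3 tasks.
With 3 mandatory successors out of 8 tasks total, the latest slot for Juliet is 8−3 = 5, and it's reachable by doing all non-successors before Juliet.

5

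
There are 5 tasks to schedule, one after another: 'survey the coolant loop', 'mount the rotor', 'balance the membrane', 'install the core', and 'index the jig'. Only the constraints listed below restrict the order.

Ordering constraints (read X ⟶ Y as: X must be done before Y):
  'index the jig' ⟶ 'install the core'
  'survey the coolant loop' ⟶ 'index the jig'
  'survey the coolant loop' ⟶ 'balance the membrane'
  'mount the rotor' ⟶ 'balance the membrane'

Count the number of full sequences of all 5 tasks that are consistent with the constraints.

9

2 tasks have no prerequisites ('survey the coolant loop', 'mount the rotor'), so any of them could come first.
Counting all ways to extend the partial order to a total order gives 9.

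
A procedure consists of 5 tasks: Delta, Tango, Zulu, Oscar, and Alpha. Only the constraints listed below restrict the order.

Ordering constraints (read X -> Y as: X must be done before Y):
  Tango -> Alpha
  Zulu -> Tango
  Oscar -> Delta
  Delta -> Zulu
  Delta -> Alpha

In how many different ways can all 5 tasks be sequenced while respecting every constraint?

Only Oscar has no prerequisites, so it must go first.
Continuing from there, at each step only one task has all its prerequisites placed, so the ordering is fully determined — there is exactly 1.

1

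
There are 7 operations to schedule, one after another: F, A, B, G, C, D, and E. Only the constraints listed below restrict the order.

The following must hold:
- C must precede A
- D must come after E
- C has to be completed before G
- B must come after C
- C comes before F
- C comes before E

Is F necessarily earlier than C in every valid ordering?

The constraints actually force C before F (via C → F), not the other way around.
So F does not have to come before C — it cannot.

No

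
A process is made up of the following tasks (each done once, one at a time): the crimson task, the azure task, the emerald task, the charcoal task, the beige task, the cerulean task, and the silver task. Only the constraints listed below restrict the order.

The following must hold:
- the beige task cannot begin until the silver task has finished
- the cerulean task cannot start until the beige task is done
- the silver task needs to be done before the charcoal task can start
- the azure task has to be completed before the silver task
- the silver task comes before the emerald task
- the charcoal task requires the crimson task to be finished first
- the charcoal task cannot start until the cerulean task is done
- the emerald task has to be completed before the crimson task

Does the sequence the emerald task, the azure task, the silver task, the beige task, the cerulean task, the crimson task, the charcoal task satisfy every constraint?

The sequence places the emerald task ahead of the silver task.
That contradicts the constraint that the silver task must precede the emerald task.

No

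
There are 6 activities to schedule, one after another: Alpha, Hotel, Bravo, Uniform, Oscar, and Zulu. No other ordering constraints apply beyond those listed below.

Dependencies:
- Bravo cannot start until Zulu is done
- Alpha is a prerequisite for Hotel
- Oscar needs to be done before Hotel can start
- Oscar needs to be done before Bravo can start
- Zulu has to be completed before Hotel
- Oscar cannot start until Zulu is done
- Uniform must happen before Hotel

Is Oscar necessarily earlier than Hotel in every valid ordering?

Yes

Following the dependencies: Oscar → Hotel.
So Oscar must precede Hotel in any valid ordering.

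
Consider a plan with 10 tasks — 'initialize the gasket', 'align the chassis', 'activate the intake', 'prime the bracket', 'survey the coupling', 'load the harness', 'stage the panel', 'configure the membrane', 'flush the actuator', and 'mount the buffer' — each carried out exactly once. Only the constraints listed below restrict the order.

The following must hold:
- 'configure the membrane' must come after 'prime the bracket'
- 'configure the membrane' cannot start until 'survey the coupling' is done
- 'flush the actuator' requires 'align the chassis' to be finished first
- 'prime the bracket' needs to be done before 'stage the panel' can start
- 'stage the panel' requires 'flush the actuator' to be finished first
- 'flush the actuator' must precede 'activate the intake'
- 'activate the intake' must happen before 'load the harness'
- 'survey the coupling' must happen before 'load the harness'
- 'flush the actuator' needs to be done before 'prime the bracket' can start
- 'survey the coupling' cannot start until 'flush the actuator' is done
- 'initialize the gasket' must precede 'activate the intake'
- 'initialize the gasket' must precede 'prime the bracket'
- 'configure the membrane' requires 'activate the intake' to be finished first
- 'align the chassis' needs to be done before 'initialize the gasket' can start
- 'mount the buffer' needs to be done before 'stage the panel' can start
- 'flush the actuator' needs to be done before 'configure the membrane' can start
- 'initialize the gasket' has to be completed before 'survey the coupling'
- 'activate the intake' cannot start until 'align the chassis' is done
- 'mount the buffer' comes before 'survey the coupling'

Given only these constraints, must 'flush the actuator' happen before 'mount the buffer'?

No

'flush the actuator' and 'mount the buffer' are not related by any chain of constraints.
So 'flush the actuator' can come before 'mount the buffer' or after — it is not forced.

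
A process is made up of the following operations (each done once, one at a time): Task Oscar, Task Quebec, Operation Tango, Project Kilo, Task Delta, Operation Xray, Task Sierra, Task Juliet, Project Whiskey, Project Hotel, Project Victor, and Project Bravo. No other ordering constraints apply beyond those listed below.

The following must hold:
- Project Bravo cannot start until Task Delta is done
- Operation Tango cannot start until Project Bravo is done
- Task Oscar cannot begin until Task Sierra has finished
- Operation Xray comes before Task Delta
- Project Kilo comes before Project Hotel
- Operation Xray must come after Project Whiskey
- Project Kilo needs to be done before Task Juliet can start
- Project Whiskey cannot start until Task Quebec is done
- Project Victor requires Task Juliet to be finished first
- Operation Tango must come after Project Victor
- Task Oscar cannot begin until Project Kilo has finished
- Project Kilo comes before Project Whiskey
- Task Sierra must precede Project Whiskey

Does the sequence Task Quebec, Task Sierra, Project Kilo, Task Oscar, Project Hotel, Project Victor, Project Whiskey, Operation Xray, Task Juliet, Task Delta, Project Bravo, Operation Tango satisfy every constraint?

No

In the proposed order, Project Victor appears before Task Juliet.
But one of the constraints requires Task Juliet before Project Victor, so this ordering violates it.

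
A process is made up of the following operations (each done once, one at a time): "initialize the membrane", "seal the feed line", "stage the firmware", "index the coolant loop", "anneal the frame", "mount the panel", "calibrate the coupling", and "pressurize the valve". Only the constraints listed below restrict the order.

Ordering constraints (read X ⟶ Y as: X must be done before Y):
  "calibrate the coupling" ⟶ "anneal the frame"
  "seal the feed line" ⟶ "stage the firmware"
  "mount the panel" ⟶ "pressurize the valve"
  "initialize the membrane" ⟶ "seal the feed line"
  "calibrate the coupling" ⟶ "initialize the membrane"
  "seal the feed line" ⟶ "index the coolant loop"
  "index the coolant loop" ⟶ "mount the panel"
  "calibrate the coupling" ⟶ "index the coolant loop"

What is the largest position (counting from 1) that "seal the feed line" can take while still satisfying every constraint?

The operations that are forced after "seal the feed line", directly or by a chain of constraints, are "stage the firmware", "index the coolant loop", "mount the panel", "pressurize the valve". That's 4 operations.
So at least 4 operations follow "seal the feed line", putting "seal the feed line" no later than position 4. That position is achievable by scheduling everything else first.

4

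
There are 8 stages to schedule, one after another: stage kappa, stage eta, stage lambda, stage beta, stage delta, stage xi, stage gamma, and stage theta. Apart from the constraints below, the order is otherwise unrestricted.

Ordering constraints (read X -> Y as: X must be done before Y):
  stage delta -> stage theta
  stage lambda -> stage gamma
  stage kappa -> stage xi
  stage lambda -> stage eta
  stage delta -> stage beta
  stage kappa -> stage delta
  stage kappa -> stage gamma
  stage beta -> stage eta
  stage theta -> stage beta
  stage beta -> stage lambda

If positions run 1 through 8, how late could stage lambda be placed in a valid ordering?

6

Every stage that must follow stage lambda has to come after it. Tracing all chains starting from stage lambda, those stages are: stage eta, stage gamma — 2 in total.
With 2 mandatory successors out of 8 stages total, the latest slot for stage lambda is 8−2 = 6, and it's reachable by doing all non-successors before stage lambda.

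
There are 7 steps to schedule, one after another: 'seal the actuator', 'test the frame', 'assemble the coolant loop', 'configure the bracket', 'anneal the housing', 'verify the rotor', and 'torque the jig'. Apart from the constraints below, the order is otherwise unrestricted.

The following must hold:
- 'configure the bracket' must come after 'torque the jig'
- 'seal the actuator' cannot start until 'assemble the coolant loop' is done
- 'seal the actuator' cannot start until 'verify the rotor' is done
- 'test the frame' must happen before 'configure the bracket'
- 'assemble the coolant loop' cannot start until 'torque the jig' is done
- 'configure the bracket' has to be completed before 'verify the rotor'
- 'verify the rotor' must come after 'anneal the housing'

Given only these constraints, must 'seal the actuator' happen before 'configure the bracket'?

No

In fact the dependencies run the other way: 'configure the bracket' → 'verify the rotor' → 'seal the actuator'.
So 'seal the actuator' never precedes 'configure the bracket'.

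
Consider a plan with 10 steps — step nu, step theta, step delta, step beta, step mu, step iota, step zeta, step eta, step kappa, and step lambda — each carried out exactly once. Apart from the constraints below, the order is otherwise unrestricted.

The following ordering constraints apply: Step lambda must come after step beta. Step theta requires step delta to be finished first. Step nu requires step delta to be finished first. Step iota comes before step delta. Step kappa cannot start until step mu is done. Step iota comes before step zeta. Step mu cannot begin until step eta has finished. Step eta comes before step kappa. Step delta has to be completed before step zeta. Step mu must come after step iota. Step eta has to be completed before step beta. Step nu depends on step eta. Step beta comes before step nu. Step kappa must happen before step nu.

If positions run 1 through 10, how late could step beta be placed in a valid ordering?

Following every chain forward from step beta, the steps that must come later are step nu, step lambda — 2 of them.
So at least 2 steps follow step beta, putting step beta no later than position 8. That position is achievable by scheduling everything else first.

8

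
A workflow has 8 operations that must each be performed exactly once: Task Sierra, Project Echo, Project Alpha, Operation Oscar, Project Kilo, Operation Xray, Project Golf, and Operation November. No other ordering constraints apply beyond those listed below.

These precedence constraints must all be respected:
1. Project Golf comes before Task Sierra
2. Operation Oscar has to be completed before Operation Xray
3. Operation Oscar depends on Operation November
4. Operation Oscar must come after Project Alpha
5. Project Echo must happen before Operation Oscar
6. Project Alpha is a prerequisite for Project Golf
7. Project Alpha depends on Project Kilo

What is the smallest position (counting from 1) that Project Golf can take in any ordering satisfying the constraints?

Every operation that must precede Project Golf has to come before it. Tracing all chains that end at Project Golf, those operations are: Project Alpha, Project Kilo — 2 in total.
With 2 mandatory predecessors, the earliest Project Golf can sit is position 2+1 = 3, and placing just those 2 first achieves it.

3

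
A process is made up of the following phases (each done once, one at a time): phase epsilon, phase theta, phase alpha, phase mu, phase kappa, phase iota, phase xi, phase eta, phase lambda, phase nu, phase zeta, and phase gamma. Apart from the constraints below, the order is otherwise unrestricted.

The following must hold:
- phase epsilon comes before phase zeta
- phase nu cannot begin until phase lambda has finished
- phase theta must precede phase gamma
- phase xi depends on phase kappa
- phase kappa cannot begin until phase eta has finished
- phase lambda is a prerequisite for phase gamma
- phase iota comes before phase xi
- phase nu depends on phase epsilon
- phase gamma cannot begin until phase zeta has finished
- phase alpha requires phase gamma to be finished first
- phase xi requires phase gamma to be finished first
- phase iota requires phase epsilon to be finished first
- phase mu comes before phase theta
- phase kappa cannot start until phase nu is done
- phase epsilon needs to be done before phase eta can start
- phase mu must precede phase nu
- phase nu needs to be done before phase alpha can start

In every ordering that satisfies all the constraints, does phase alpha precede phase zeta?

No

In fact the dependencies run the other way: phase zeta → phase gamma → phase alpha.
So phase alpha never precedes phase zeta.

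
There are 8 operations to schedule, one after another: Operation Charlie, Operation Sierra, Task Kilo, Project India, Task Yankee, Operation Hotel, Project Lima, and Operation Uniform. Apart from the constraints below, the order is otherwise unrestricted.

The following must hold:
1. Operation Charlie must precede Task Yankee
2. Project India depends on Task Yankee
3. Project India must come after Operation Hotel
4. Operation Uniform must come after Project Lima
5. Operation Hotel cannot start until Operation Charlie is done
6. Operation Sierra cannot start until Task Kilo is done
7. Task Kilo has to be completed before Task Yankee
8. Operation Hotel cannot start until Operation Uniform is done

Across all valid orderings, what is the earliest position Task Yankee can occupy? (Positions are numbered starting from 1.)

3

Every operation that must precede Task Yankee has to come before it. Tracing all chains that end at Task Yankee, those operations are: Operation Charlie, Task Kilo — 2 in total.
So at minimum 2 operations come before Task Yankee, putting Task Yankee no earlier than position 3. That position is achievable by scheduling exactly those predecessors first.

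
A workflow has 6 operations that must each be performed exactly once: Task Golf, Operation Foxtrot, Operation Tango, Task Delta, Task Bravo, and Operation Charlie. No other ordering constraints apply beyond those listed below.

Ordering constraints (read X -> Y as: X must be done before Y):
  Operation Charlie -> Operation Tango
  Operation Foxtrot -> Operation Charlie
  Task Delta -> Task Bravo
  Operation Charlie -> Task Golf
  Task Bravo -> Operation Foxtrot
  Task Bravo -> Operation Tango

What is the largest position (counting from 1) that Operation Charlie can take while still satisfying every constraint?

The operations that are forced after Operation Charlie, directly or by a chain of constraints, are Task Golf, Operation Tango. That's 2 operations.
With 2 mandatory successors out of 6 operations total, the latest slot for Operation Charlie is 6−2 = 4, and it's reachable by doing all non-successors before Operation Charlie.

4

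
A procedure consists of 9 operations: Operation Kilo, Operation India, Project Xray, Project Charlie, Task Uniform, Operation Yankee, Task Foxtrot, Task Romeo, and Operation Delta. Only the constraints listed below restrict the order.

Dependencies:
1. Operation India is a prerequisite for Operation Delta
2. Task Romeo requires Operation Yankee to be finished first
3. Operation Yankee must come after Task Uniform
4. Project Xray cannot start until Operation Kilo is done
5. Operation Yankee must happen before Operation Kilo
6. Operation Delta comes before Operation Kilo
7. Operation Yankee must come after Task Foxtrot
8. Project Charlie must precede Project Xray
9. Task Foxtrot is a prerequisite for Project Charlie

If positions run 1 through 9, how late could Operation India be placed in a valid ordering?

Every operation that must follow Operation India has to come after it. Tracing all chains starting from Operation India, those operations are: Operation Kilo, Project Xray, Operation Delta — 3 in total.
With 3 mandatory successors out of 9 operations total, the latest slot for Operation India is 9−3 = 6, and it's reachable by doing all non-successors before Operation India.

6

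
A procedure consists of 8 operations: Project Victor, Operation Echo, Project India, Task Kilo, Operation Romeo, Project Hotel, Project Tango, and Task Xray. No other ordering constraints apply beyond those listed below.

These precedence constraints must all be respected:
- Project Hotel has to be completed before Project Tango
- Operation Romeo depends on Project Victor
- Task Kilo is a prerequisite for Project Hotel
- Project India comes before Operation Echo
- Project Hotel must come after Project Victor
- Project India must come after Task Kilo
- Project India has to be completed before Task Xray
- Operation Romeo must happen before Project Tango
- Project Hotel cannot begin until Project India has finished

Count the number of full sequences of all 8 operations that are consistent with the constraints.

The operations with no prerequisites are Project Victor, Task Kilo; any of them can be placed first.
Enumerating by repeatedly choosing an available operation (one whose prerequisites are all placed) gives 176 distinct complete orderings.

176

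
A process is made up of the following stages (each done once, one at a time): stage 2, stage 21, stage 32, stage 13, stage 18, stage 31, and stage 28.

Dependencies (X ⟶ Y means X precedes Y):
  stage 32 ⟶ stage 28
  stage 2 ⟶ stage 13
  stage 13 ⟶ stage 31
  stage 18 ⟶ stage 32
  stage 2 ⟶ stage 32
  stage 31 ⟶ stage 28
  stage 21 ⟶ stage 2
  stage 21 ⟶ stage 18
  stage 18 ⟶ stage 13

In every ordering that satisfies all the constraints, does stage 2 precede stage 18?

No

Stage 2 and stage 18 are not related by any chain of constraints.
So stage 2 can come before stage 18 or after — it is not forced.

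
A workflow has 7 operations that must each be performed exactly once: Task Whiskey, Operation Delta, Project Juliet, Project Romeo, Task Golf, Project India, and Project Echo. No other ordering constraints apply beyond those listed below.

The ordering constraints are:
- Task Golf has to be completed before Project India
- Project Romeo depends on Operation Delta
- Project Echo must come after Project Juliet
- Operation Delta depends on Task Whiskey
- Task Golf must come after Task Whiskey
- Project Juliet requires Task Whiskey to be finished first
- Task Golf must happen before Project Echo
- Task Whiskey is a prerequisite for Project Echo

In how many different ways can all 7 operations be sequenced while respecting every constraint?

Task Whiskey is the only operation with nothing required before it, so every ordering starts there.
Counting all ways to extend the partial order to a total order gives 75.

75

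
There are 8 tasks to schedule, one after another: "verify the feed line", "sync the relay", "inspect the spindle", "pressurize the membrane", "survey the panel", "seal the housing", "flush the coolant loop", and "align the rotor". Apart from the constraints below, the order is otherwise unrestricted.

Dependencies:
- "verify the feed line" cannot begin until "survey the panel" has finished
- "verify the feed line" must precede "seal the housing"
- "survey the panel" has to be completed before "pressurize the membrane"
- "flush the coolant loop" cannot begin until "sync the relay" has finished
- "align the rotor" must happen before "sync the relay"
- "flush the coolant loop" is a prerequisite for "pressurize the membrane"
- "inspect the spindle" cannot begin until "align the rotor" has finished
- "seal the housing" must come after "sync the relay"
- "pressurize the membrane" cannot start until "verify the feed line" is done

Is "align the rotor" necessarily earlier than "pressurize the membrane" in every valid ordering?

Following the dependencies: "align the rotor" → "sync the relay" → "flush the coolant loop" → "pressurize the membrane".
That forces "align the rotor" before "pressurize the membrane" in every valid schedule.

Yes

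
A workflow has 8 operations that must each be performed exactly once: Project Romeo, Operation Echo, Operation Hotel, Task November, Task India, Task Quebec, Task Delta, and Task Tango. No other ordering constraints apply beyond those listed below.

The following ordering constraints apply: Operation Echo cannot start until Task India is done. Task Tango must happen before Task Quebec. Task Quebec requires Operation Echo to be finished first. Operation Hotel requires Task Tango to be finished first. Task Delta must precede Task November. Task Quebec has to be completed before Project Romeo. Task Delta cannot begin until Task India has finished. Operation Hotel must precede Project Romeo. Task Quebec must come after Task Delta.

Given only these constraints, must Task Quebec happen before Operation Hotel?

Task Quebec and Operation Hotel are not related by any chain of constraints.
So Task Quebec can come before Operation Hotel or after — it is not forced.

No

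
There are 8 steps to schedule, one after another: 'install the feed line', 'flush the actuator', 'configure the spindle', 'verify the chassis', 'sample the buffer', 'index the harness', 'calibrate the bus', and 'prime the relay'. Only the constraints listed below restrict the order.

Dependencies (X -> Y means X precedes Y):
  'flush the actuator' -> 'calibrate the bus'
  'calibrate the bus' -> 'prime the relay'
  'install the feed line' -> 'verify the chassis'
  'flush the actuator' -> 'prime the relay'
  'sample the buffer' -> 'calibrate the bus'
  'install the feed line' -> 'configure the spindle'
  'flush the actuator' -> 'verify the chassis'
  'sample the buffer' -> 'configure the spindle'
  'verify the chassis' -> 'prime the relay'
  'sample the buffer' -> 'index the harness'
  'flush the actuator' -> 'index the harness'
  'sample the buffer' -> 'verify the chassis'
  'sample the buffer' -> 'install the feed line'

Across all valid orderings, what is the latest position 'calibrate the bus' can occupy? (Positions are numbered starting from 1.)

7

The only step forced after 'calibrate the bus' (directly or by a chain) is 'prime the relay'.
With 1 mandatory successor out of 8 steps total, the latest slot for 'calibrate the bus' is 8−1 = 7, and it's reachable by doing all non-successors before 'calibrate the bus'.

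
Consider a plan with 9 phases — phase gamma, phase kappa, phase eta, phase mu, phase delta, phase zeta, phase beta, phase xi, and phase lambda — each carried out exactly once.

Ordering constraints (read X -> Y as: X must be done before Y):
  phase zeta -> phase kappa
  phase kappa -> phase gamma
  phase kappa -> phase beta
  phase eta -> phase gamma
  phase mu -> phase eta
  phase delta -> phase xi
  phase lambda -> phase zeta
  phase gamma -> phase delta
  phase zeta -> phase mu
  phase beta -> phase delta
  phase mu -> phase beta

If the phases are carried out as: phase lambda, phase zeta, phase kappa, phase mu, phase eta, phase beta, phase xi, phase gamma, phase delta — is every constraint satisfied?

No

Here phase delta comes after phase xi.
That contradicts the constraint that phase delta must precede phase xi.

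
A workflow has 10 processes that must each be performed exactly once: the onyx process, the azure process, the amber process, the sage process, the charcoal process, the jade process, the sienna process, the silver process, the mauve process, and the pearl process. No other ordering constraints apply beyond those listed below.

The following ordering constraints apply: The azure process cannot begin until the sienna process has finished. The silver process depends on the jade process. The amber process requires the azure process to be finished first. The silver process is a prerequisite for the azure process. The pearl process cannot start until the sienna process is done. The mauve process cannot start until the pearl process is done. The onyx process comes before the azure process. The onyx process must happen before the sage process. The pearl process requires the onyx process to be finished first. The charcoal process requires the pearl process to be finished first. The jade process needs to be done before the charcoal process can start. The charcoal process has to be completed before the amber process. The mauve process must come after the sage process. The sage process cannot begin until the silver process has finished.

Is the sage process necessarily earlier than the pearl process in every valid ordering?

No chain of constraints connects the sage process to the pearl process in either direction.
A valid ordering placing the pearl process before the sage process exists, so the answer is no.

No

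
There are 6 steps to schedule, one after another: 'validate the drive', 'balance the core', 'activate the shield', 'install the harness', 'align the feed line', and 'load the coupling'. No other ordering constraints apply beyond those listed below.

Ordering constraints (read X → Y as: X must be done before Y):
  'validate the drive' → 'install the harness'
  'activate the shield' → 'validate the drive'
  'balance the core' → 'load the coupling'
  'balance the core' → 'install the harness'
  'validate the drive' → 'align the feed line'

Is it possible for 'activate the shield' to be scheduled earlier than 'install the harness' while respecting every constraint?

Yes

Every valid ordering already has 'activate the shield' before 'install the harness' (the constraints require it), so in particular at least one does.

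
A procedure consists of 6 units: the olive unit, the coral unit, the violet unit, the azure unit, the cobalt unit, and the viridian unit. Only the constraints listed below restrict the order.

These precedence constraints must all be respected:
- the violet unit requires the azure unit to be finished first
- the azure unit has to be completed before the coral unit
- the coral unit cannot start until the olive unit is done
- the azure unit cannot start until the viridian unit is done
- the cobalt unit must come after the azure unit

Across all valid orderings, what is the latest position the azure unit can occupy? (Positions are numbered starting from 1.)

3

The units that are forced after the azure unit, directly or by a chain of constraints, are the coral unit, the violet unit, the cobalt unit. That's 3 units.
So at least 3 units follow the azure unit, putting the azure unit no later than position 3. That position is achievable by scheduling everything else first.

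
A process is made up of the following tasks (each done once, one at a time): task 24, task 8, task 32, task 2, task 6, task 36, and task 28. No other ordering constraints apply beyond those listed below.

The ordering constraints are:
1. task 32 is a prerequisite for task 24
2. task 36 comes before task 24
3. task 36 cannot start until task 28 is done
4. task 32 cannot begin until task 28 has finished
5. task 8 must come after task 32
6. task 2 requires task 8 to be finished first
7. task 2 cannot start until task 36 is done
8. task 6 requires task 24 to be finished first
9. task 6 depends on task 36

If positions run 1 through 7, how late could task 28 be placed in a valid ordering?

1

The tasks that are forced after task 28, directly or by a chain of constraints, are task 24, task 8, task 32, task 2, task 6, task 36. That's 6 tasks.
With 6 mandatory successors out of 7 tasks total, the latest slot for task 28 is 7−6 = 1, and it's reachable by doing all non-successors before task 28.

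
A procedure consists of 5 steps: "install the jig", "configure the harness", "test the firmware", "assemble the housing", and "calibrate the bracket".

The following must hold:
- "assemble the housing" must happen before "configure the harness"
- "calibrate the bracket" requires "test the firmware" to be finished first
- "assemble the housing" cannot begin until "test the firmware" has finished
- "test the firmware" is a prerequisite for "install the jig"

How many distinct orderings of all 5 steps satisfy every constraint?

Only "test the firmware" has no prerequisites, so it must go first.
Enumerating by repeatedly choosing an available step (one whose prerequisites are all placed) gives 12 distinct complete orderings.

12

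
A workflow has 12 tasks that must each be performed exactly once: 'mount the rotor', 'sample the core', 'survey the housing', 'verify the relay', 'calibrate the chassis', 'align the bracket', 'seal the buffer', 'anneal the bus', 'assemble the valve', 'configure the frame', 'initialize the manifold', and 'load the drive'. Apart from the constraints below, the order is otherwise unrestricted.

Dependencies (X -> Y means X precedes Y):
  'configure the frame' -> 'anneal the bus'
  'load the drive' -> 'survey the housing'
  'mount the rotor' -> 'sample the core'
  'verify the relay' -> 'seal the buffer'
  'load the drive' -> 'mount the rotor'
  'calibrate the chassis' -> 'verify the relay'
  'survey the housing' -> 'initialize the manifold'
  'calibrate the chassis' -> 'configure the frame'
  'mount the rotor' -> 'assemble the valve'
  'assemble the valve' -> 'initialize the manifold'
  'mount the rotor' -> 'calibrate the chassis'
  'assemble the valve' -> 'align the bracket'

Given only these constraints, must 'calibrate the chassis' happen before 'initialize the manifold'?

No

Nothing in the constraints links 'calibrate the chassis' and 'initialize the manifold'; they are unordered relative to each other.
So 'calibrate the chassis' can come before 'initialize the manifold' or after — it is not forced.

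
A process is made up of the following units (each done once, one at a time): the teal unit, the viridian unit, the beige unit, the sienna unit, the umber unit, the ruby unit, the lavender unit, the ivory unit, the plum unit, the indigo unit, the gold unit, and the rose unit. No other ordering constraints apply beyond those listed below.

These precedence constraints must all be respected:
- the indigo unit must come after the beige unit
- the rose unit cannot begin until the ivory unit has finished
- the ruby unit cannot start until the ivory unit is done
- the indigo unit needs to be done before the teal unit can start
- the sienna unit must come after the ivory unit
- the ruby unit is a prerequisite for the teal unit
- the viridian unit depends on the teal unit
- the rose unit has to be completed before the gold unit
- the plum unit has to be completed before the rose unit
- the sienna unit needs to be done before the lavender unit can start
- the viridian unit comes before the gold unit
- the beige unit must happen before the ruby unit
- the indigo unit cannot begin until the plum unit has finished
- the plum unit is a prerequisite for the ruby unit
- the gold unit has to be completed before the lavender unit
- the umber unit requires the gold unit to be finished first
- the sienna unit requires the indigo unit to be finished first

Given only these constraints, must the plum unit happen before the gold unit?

Chaining the stated constraints: the plum unit → the rose unit → the gold unit.
So the plum unit must precede the gold unit in any valid ordering.

Yes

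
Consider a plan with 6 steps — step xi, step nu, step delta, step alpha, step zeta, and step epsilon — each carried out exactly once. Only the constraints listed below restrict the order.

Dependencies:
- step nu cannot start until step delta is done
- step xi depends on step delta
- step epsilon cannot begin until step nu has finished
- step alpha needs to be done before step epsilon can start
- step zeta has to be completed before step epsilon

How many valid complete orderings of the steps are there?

The steps with no prerequisites are step delta, step alpha, step zeta; any of them can be placed first.
Enumerating by repeatedly choosing an available step (one whose prerequisites are all placed) gives 52 distinct complete orderings.

52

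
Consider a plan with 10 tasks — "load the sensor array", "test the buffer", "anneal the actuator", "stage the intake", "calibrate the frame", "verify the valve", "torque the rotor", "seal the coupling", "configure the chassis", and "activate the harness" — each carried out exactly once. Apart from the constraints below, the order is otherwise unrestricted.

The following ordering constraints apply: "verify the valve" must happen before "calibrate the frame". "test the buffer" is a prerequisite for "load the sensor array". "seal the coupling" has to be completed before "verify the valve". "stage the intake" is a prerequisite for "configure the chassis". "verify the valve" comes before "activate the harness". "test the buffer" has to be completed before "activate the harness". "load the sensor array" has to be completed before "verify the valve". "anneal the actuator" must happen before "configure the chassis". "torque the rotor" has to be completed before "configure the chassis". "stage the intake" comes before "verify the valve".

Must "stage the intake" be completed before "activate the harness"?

Yes

Following the dependencies: "stage the intake" → "verify the valve" → "activate the harness".
That forces "stage the intake" before "activate the harness" in every valid schedule.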